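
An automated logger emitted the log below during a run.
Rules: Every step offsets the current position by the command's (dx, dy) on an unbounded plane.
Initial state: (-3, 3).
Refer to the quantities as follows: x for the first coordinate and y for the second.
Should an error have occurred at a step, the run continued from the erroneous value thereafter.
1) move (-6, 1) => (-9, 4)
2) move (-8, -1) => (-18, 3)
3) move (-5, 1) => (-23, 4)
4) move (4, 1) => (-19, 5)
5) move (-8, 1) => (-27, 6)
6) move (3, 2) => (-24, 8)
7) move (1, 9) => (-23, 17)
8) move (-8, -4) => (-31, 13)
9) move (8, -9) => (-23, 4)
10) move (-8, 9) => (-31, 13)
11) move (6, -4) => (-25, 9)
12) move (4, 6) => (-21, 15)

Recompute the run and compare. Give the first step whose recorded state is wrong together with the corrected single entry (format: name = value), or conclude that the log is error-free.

Recomputing the run from the initial state:
step 1: x = -9, y = 4
step 2: x = -17, y = 3
step 3: x = -22, y = 4
step 4: x = -18, y = 5
step 5: x = -26, y = 6
step 6: x = -23, y = 8
step 7: x = -22, y = 17
step 8: x = -30, y = 13
step 9: x = -22, y = 4
step 10: x = -30, y = 13
step 11: x = -24, y = 9
step 12: x = -20, y = 15
The first disagreement with the log is at step 2, where the value should be x = -17.

step 2, x = -17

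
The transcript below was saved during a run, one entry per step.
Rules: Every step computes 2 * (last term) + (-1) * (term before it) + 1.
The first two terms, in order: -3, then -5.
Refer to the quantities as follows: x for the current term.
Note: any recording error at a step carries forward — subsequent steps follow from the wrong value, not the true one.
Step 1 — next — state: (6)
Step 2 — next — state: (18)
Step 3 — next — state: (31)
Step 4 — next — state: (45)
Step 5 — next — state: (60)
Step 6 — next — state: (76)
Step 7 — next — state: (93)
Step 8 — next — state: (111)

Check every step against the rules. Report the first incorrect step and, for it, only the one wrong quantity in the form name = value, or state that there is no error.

Step 1: x = 2*(-5) + (-1)*(-3) + (1) = -6 — the transcript disagrees here.
Conclusion: step 1 carries the first error; the entry should be x = -6.

step 1, x = -6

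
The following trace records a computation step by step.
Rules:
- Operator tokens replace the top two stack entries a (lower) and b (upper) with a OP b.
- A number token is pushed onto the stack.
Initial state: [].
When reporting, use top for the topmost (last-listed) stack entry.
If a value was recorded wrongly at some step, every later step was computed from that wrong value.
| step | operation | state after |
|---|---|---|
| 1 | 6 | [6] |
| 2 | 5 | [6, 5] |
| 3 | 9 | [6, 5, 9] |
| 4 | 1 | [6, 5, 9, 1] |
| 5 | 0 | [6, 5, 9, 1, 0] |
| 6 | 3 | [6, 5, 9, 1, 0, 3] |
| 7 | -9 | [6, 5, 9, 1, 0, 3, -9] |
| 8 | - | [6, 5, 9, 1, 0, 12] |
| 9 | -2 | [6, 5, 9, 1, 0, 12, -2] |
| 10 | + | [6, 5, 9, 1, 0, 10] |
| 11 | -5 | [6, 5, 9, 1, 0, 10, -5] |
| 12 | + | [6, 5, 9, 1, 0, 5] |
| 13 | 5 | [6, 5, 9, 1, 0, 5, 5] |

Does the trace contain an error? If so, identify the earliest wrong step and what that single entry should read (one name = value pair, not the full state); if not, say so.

Recomputing the run from the initial state:
step 1: [6]
step 2: [6, 5]
step 3: [6, 5, 9]
step 4: [6, 5, 9, 1]
step 5: [6, 5, 9, 1, 0]
step 6: [6, 5, 9, 1, 0, 3]
step 7: [6, 5, 9, 1, 0, 3, -9]
step 8: [6, 5, 9, 1, 0, 12]
step 9: [6, 5, 9, 1, 0, 12, -2]
step 10: [6, 5, 9, 1, 0, 10]
step 11: [6, 5, 9, 1, 0, 10, -5]
step 12: [6, 5, 9, 1, 0, 5]
step 13: [6, 5, 9, 1, 0, 5, 5]
This matches the trace at every step.

no error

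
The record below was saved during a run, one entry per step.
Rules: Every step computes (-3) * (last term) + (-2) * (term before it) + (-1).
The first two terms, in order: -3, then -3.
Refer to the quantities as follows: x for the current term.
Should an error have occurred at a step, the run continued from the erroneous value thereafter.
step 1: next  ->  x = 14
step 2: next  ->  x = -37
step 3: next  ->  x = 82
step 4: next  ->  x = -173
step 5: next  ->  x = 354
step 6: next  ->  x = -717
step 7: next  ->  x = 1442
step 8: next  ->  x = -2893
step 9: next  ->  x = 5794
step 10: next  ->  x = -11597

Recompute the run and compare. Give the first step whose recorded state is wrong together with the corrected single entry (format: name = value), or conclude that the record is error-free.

no error

step 1: x = -3*(-3) + (-2)*(-3) + (-1) = 14 -> verified
step 2: x = -3*(14) + (-2)*(-3) + (-1) = -37 -> same as recorded
step 3: x = -3*(-37) + (-2)*(14) + (-1) = 82 -> matches
step 4: x = -3*(82) + (-2)*(-37) + (-1) = -173 -> in agreement
step 5: x = -3*(-173) + (-2)*(82) + (-1) = 354 -> consistent with the record
step 6: x = -3*(354) + (-2)*(-173) + (-1) = -717 -> agrees with the record
step 7: x = -3*(-717) + (-2)*(354) + (-1) = 1442 -> confirmed correct
step 8: x = -3*(1442) + (-2)*(-717) + (-1) = -2893 -> consistent with the record
step 9: x = -3*(-2893) + (-2)*(1442) + (-1) = 5794 -> matches
step 10: x = -3*(5794) + (-2)*(-2893) + (-1) = -11597 -> same as recorded
Each recorded entry agrees with the recomputation.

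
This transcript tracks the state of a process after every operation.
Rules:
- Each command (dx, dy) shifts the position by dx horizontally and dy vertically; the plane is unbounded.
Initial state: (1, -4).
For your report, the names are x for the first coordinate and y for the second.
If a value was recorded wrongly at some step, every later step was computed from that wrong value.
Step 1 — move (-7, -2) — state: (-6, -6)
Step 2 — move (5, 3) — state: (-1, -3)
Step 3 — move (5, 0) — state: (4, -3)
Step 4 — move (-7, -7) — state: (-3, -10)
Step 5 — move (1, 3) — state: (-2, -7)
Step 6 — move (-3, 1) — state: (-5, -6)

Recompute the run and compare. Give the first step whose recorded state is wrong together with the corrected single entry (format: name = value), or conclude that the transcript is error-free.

step 1: x = 1 + (-7) = -6, y = -4 + (-2) = -6 -> confirmed correct
step 2: x = -6 + (5) = -1, y = -6 + (3) = -3 -> verified
step 3: x = -1 + (5) = 4, y = -3 + (0) = -3 -> exactly as logged
step 4: x = 4 + (-7) = -3, y = -3 + (-7) = -10 -> matches
step 5: x = -3 + (1) = -2, y = -10 + (3) = -7 -> confirmed correct
step 6: x = -2 + (-3) = -5, y = -7 + (1) = -6 -> no discrepancy
Each recorded entry agrees with the recomputation.

no error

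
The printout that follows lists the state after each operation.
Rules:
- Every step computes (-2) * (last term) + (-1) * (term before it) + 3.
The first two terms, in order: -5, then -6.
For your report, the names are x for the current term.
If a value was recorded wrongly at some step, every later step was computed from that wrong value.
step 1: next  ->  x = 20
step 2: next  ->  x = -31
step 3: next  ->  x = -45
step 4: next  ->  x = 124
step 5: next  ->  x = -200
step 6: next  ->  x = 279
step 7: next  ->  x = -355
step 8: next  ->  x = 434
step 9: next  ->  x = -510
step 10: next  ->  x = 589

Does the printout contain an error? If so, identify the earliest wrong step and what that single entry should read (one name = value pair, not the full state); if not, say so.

step 3, x = 45

Recomputing the run from the initial state:
step 1: x = 20
step 2: x = -31
step 3: x = 45
step 4: x = -56
step 5: x = 70
step 6: x = -81
step 7: x = 95
step 8: x = -106
step 9: x = 120
step 10: x = -131
The first disagreement with the printout is at step 3, where the value should be x = 45.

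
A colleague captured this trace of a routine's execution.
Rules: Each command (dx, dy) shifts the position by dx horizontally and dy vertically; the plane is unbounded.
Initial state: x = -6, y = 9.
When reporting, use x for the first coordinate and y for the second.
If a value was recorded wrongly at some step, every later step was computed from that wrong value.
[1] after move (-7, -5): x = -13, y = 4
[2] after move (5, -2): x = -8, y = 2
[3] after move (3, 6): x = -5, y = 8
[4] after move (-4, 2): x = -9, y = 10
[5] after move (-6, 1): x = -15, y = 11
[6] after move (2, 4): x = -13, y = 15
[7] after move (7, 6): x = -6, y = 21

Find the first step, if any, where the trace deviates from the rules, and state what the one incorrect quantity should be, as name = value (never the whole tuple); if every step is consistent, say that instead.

no error

Step 1: x = -6 + (-7) = -13, y = 9 + (-5) = 4 — verified.
Step 2: x = -13 + (5) = -8, y = 4 + (-2) = 2 — verified.
Step 3: x = -8 + (3) = -5, y = 2 + (6) = 8 — no discrepancy.
Step 4: x = -5 + (-4) = -9, y = 8 + (2) = 10 — exactly as logged.
Step 5: x = -9 + (-6) = -15, y = 10 + (1) = 11 — same as recorded.
Step 6: x = -15 + (2) = -13, y = 11 + (4) = 15 — agrees with the trace.
Step 7: x = -13 + (7) = -6, y = 15 + (6) = 21 — checks out.
Nothing is out of place; the run is error-free.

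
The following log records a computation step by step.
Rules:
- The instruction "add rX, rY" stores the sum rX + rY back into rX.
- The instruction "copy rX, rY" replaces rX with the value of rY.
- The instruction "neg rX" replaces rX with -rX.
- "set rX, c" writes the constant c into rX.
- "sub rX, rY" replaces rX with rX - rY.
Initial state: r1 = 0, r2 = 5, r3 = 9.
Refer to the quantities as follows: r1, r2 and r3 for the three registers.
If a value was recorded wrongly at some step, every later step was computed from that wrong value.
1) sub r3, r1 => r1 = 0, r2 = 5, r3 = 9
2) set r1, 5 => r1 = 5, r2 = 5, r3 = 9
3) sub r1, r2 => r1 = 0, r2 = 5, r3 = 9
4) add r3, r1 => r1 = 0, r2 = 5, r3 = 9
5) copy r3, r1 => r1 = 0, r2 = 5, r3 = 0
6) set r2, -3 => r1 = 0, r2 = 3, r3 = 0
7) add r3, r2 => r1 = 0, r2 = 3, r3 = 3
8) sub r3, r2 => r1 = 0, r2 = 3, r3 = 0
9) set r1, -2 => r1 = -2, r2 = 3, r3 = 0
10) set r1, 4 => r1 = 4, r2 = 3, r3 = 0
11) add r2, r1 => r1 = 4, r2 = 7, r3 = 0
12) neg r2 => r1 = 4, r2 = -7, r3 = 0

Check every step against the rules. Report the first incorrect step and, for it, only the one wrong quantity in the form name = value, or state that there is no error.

Step 1: r3 = 9 - 0 = 9 — in agreement.
Step 2: r1 = 5 — confirmed correct.
Step 3: r1 = 5 - 5 = 0 — exactly as logged.
Step 4: r3 = 9 + 0 = 9 — exactly as logged.
Step 5: r3 = 0 — verified.
Step 6: r2 = -3 — not what was recorded.
The audit stops at step 6: the recorded entry is wrong and should be r2 = -3.

step 6, r2 = -3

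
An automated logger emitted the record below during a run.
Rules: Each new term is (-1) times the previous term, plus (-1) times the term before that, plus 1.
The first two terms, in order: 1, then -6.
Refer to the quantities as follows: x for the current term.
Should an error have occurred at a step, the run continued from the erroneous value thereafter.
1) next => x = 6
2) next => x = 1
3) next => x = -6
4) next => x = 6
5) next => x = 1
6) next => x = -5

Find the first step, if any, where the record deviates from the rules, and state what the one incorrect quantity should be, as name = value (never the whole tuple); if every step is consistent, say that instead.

step 6, x = -6

1. x = -1*(-6) + (-1)*(1) + (1) = 6 (consistent with the record)
2. x = -1*(6) + (-1)*(-6) + (1) = 1 (same as recorded)
3. x = -1*(1) + (-1)*(6) + (1) = -6 (agrees with the record)
4. x = -1*(-6) + (-1)*(1) + (1) = 6 (matches)
5. x = -1*(6) + (-1)*(-6) + (1) = 1 (checks out)
6. x = -1*(1) + (-1)*(6) + (1) = -6 (the entry is off here)
The earliest wrong entry is at step 6: it should read x = -6.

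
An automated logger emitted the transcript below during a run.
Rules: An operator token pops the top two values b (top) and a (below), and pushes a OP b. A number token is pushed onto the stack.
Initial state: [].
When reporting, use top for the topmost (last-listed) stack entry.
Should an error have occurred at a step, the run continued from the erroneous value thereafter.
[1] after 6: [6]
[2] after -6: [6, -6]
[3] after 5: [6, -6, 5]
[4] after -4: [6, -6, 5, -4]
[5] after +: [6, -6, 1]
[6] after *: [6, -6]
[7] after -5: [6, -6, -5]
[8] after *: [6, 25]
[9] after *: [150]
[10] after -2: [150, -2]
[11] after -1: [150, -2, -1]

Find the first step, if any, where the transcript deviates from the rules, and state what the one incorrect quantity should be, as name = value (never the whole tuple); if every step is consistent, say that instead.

step 8, top = 30

Step 1: push 6: top = 6 — consistent with the transcript.
Step 2: push -6: top = -6 — exactly as logged.
Step 3: push 5: top = 5 — matches.
Step 4: push -4: top = -4 — no discrepancy.
Step 5: 5 + -4 = 1 — same as recorded.
Step 6: -6 * 1 = -6 — no discrepancy.
Step 7: push -5: top = -5 — matches.
Step 8: -6 * -5 = 30 — the entry is off here.
The earliest wrong entry is at step 8: it should read top = 30.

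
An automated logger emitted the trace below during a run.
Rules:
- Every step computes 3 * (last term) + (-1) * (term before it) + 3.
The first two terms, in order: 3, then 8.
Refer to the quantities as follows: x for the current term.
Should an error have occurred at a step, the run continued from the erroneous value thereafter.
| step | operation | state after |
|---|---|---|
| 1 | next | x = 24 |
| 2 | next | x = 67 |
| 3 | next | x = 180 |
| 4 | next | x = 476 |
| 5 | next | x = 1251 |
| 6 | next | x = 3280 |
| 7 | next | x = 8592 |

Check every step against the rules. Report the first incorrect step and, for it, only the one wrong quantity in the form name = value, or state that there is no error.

no error

Recomputing the run from the initial state:
step 1: x = 24
step 2: x = 67
step 3: x = 180
step 4: x = 476
step 5: x = 1251
step 6: x = 3280
step 7: x = 8592
This matches the trace at every step.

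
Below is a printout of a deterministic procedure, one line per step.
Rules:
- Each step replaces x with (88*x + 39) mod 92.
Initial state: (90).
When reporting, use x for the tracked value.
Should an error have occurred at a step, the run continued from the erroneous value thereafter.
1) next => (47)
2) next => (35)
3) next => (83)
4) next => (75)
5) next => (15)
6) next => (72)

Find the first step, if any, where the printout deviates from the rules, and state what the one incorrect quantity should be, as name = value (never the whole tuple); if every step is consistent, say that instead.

Recomputing the run from the initial state:
step 1: x = 47
step 2: x = 35
step 3: x = 83
step 4: x = 75
step 5: x = 15
step 6: x = 71
The first disagreement with the printout is at step 6, where the value should be x = 71.

step 6, x = 71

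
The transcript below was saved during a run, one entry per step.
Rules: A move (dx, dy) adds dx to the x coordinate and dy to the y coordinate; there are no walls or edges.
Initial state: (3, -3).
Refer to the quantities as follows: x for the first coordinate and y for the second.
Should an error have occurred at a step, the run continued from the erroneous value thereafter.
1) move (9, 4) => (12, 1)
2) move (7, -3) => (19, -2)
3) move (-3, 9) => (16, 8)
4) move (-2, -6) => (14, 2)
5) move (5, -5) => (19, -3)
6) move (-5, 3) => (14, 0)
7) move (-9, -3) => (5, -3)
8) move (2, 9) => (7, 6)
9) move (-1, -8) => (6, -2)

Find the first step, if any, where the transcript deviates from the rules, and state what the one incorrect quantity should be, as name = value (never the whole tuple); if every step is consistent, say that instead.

step 3, y = 7

Recomputing the run from the initial state:
step 1: x = 12, y = 1
step 2: x = 19, y = -2
step 3: x = 16, y = 7
step 4: x = 14, y = 1
step 5: x = 19, y = -4
step 6: x = 14, y = -1
step 7: x = 5, y = -4
step 8: x = 7, y = 5
step 9: x = 6, y = -3
The first disagreement with the transcript is at step 3, where the value should be y = 7.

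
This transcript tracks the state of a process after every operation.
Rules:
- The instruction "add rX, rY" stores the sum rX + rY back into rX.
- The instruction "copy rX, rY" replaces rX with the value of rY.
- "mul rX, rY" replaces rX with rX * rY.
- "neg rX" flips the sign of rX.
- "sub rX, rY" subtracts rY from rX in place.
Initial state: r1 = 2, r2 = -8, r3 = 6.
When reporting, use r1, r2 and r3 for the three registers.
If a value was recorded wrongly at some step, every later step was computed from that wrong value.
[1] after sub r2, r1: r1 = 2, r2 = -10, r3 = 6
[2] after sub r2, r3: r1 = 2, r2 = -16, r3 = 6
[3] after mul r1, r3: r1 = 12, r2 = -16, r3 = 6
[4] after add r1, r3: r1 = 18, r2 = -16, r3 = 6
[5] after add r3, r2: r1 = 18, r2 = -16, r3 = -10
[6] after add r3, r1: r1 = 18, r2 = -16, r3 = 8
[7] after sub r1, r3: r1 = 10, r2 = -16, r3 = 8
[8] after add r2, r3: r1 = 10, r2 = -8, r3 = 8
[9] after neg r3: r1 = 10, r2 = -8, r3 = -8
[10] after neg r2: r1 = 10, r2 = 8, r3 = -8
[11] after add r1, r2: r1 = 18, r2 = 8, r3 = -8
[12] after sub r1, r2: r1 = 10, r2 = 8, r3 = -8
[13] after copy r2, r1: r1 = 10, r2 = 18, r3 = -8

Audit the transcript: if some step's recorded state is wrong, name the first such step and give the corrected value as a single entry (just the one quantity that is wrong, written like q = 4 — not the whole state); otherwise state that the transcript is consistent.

step 13, r2 = 10

Step 1: r2 = -8 - 2 = -10 — consistent with the transcript.
Step 2: r2 = -10 - 6 = -16 — agrees with the transcript.
Step 3: r1 = 2 * 6 = 12 — matches.
Step 4: r1 = 12 + 6 = 18 — agrees with the transcript.
Step 5: r3 = 6 + -16 = -10 — checks out.
Step 6: r3 = -10 + 18 = 8 — same as recorded.
Step 7: r1 = 18 - 8 = 10 — matches.
Step 8: r2 = -16 + 8 = -8 — same as recorded.
Step 9: r3 = -(8) = -8 — matches.
Step 10: r2 = -(-8) = 8 — consistent with the transcript.
Step 11: r1 = 10 + 8 = 18 — verified.
Step 12: r1 = 18 - 8 = 10 — verified.
Step 13: r2 = 10 — not what was recorded.
Conclusion: step 13 carries the first error; the entry should be r2 = 10.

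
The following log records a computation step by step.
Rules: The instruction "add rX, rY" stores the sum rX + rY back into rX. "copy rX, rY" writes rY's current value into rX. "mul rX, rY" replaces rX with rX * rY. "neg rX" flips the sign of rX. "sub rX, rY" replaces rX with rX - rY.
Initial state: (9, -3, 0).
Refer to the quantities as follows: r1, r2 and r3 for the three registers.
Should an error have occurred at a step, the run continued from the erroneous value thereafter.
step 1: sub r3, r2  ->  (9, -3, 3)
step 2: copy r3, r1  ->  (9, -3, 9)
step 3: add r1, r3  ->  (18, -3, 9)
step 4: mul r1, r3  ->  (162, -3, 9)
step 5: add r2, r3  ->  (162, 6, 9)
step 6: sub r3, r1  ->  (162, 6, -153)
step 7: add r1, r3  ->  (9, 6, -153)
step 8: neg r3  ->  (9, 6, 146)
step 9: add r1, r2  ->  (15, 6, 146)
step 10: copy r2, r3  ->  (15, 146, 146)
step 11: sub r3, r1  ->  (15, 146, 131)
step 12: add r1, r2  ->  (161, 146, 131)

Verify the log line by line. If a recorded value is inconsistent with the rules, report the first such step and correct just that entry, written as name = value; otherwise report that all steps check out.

step 8, r3 = 153

Recomputing the run from the initial state:
step 1: r1 = 9, r2 = -3, r3 = 3
step 2: r1 = 9, r2 = -3, r3 = 9
step 3: r1 = 18, r2 = -3, r3 = 9
step 4: r1 = 162, r2 = -3, r3 = 9
step 5: r1 = 162, r2 = 6, r3 = 9
step 6: r1 = 162, r2 = 6, r3 = -153
step 7: r1 = 9, r2 = 6, r3 = -153
step 8: r1 = 9, r2 = 6, r3 = 153
step 9: r1 = 15, r2 = 6, r3 = 153
step 10: r1 = 15, r2 = 153, r3 = 153
step 11: r1 = 15, r2 = 153, r3 = 138
step 12: r1 = 168, r2 = 153, r3 = 138
The first disagreement with the log is at step 8, where the value should be r3 = 153.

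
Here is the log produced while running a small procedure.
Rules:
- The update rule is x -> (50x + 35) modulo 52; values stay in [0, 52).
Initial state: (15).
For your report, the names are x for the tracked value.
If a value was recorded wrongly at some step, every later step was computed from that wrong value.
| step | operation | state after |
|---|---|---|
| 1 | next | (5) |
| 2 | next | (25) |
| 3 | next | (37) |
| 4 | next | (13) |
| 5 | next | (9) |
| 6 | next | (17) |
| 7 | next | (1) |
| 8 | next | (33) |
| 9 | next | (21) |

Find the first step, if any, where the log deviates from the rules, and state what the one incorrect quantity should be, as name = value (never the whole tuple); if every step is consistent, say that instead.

no error

step 1: x = (50*15 + 35) mod 52 = 5 -> verified
step 2: x = (50*5 + 35) mod 52 = 25 -> matches
step 3: x = (50*25 + 35) mod 52 = 37 -> agrees with the log
step 4: x = (50*37 + 35) mod 52 = 13 -> confirmed correct
step 5: x = (50*13 + 35) mod 52 = 9 -> no discrepancy
step 6: x = (50*9 + 35) mod 52 = 17 -> confirmed correct
step 7: x = (50*17 + 35) mod 52 = 1 -> no discrepancy
step 8: x = (50*1 + 35) mod 52 = 33 -> no discrepancy
step 9: x = (50*33 + 35) mod 52 = 21 -> no discrepancy
Nothing is out of place; the run is error-free.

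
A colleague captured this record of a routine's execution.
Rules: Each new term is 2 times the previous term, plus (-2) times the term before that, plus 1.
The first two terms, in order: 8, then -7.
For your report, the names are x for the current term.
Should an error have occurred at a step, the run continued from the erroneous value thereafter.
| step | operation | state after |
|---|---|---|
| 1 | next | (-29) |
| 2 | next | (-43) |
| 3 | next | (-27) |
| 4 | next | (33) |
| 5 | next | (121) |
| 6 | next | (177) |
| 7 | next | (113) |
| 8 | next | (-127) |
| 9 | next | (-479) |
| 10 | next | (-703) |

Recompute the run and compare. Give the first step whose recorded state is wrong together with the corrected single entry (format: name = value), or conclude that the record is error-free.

step 1: x = 2*(-7) + (-2)*(8) + (1) = -29 -> checks out
step 2: x = 2*(-29) + (-2)*(-7) + (1) = -43 -> matches
step 3: x = 2*(-43) + (-2)*(-29) + (1) = -27 -> same as recorded
step 4: x = 2*(-27) + (-2)*(-43) + (1) = 33 -> in agreement
step 5: x = 2*(33) + (-2)*(-27) + (1) = 121 -> no discrepancy
step 6: x = 2*(121) + (-2)*(33) + (1) = 177 -> same as recorded
step 7: x = 2*(177) + (-2)*(121) + (1) = 113 -> exactly as logged
step 8: x = 2*(113) + (-2)*(177) + (1) = -127 -> no discrepancy
step 9: x = 2*(-127) + (-2)*(113) + (1) = -479 -> matches
step 10: x = 2*(-479) + (-2)*(-127) + (1) = -703 -> verified
Nothing is out of place; the run is error-free.

no error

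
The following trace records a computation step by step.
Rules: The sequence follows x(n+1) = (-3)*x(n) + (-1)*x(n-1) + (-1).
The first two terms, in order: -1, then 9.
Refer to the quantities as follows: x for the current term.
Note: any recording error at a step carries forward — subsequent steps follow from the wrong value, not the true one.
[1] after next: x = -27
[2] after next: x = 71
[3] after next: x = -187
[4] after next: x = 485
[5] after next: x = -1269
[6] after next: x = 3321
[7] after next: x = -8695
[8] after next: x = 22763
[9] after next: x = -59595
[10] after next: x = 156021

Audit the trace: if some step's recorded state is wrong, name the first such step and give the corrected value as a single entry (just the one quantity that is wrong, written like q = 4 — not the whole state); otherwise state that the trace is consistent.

step 4, x = 489

Recomputing the run from the initial state:
step 1: x = -27
step 2: x = 71
step 3: x = -187
step 4: x = 489
step 5: x = -1281
step 6: x = 3353
step 7: x = -8779
step 8: x = 22983
step 9: x = -60171
step 10: x = 157529
The first disagreement with the trace is at step 4, where the value should be x = 489.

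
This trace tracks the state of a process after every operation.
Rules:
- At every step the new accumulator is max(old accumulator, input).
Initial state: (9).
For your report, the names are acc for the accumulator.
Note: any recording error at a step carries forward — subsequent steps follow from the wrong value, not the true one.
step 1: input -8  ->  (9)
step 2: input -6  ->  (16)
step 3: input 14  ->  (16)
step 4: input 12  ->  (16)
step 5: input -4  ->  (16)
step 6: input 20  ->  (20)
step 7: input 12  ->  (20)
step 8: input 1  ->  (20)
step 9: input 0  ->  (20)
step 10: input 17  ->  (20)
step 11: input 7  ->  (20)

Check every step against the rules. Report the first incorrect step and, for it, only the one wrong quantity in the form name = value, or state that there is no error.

step 2, acc = 9

Recomputing the run from the initial state:
step 1: acc = 9
step 2: acc = 9
step 3: acc = 14
step 4: acc = 14
step 5: acc = 14
step 6: acc = 20
step 7: acc = 20
step 8: acc = 20
step 9: acc = 20
step 10: acc = 20
step 11: acc = 20
The first disagreement with the trace is at step 2, where the value should be acc = 9.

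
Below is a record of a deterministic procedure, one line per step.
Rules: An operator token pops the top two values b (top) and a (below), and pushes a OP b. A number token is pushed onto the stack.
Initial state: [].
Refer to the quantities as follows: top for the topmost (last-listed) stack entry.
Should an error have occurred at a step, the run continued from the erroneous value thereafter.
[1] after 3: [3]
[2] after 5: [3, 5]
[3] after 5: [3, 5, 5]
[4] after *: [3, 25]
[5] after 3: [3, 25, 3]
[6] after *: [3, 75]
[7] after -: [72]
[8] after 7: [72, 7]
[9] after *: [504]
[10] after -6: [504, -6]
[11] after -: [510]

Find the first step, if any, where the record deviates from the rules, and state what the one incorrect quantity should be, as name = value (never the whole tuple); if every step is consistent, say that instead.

step 7, top = -72

step 1: push 3: top = 3 -> checks out
step 2: push 5: top = 5 -> same as recorded
step 3: push 5: top = 5 -> consistent with the record
step 4: 5 * 5 = 25 -> checks out
step 5: push 3: top = 3 -> confirmed correct
step 6: 25 * 3 = 75 -> consistent with the record
step 7: 3 - 75 = -72 -> a discrepancy with the record
So the first discrepancy is step 7, where the right value is top = -72.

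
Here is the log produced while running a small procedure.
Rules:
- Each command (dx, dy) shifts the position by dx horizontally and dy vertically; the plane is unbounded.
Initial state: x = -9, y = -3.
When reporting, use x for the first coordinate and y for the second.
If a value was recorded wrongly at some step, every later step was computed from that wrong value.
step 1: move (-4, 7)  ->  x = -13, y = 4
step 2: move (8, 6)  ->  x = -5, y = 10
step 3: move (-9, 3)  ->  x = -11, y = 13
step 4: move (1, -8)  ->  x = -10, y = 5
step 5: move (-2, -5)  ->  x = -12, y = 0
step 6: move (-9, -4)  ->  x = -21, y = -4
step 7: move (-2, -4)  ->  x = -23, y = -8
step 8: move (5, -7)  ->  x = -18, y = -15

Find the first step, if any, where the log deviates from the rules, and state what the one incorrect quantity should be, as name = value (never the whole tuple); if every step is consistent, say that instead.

step 3, x = -14

Recomputing the run from the initial state:
step 1: x = -13, y = 4
step 2: x = -5, y = 10
step 3: x = -14, y = 13
step 4: x = -13, y = 5
step 5: x = -15, y = 0
step 6: x = -24, y = -4
step 7: x = -26, y = -8
step 8: x = -21, y = -15
The first disagreement with the log is at step 3, where the value should be x = -14.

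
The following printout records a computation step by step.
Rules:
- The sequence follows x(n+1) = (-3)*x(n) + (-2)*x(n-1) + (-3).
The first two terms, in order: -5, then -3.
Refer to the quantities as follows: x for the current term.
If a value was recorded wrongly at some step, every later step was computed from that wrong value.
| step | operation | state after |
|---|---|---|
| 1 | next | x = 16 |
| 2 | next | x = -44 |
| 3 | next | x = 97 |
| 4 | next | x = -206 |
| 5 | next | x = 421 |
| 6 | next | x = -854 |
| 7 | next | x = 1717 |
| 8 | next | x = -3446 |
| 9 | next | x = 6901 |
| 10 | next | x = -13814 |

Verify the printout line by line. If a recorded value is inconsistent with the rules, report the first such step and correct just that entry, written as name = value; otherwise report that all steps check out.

step 2, x = -45

Recomputing the run from the initial state:
step 1: x = 16
step 2: x = -45
step 3: x = 100
step 4: x = -213
step 5: x = 436
step 6: x = -885
step 7: x = 1780
step 8: x = -3573
step 9: x = 7156
step 10: x = -14325
The first disagreement with the printout is at step 2, where the value should be x = -45.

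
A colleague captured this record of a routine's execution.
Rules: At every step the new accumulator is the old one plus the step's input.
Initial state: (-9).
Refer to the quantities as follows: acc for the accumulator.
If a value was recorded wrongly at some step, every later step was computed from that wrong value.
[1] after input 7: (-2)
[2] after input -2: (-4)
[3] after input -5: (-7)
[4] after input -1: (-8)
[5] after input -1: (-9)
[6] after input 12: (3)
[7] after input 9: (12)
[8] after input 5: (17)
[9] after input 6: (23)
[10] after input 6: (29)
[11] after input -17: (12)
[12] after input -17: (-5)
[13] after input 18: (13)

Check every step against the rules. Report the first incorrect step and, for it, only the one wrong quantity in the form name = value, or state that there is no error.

Step 1: acc = -9 + 7 = -2 — in agreement.
Step 2: acc = -2 + -2 = -4 — exactly as logged.
Step 3: acc = -4 + -5 = -9 — the record has a different value.
First incorrect step: 3; the correct value is acc = -9.

step 3, acc = -9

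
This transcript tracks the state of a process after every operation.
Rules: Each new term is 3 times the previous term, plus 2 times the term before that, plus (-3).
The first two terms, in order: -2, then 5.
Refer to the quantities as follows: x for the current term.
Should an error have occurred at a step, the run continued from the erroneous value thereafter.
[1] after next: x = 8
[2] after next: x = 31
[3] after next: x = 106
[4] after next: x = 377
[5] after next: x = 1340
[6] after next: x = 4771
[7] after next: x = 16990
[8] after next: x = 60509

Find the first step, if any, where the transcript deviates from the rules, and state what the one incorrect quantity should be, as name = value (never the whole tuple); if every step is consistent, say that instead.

step 1: x = 3*(5) + (2)*(-2) + (-3) = 8 -> confirmed correct
step 2: x = 3*(8) + (2)*(5) + (-3) = 31 -> checks out
step 3: x = 3*(31) + (2)*(8) + (-3) = 106 -> exactly as logged
step 4: x = 3*(106) + (2)*(31) + (-3) = 377 -> checks out
step 5: x = 3*(377) + (2)*(106) + (-3) = 1340 -> matches
step 6: x = 3*(1340) + (2)*(377) + (-3) = 4771 -> no discrepancy
step 7: x = 3*(4771) + (2)*(1340) + (-3) = 16990 -> same as recorded
step 8: x = 3*(16990) + (2)*(4771) + (-3) = 60509 -> matches
The whole run recomputes cleanly — no discrepancies.

no error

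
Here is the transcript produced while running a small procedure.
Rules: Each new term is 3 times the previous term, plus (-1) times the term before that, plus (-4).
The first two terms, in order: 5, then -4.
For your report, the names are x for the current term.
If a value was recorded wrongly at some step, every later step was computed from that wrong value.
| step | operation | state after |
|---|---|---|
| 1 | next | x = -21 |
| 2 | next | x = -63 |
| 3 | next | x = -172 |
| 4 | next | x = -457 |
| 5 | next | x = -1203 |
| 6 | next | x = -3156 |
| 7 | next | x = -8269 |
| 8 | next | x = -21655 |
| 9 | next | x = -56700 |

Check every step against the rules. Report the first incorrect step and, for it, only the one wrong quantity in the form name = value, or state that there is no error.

Recomputing the run from the initial state:
step 1: x = -21
step 2: x = -63
step 3: x = -172
step 4: x = -457
step 5: x = -1203
step 6: x = -3156
step 7: x = -8269
step 8: x = -21655
step 9: x = -56700
This matches the transcript at every step.

no error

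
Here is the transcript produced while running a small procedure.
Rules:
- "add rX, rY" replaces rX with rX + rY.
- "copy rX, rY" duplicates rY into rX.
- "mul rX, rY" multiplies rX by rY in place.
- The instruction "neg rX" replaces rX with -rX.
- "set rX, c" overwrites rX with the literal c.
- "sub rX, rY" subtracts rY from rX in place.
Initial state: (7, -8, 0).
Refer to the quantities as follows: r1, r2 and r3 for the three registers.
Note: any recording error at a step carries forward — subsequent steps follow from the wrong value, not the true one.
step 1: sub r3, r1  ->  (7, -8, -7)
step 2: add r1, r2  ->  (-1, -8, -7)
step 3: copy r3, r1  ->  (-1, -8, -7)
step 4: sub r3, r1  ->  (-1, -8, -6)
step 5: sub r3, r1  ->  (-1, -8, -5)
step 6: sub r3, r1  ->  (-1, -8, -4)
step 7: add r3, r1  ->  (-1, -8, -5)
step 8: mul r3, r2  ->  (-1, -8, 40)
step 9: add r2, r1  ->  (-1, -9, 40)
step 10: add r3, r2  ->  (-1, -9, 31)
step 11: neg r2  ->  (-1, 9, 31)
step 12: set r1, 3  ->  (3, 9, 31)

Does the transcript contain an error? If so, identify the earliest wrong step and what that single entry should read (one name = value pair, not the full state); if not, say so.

Recomputing the run from the initial state:
step 1: r1 = 7, r2 = -8, r3 = -7
step 2: r1 = -1, r2 = -8, r3 = -7
step 3: r1 = -1, r2 = -8, r3 = -1
step 4: r1 = -1, r2 = -8, r3 = 0
step 5: r1 = -1, r2 = -8, r3 = 1
step 6: r1 = -1, r2 = -8, r3 = 2
step 7: r1 = -1, r2 = -8, r3 = 1
step 8: r1 = -1, r2 = -8, r3 = -8
step 9: r1 = -1, r2 = -9, r3 = -8
step 10: r1 = -1, r2 = -9, r3 = -17
step 11: r1 = -1, r2 = 9, r3 = -17
step 12: r1 = 3, r2 = 9, r3 = -17
The first disagreement with the transcript is at step 3, where the value should be r3 = -1.

step 3, r3 = -1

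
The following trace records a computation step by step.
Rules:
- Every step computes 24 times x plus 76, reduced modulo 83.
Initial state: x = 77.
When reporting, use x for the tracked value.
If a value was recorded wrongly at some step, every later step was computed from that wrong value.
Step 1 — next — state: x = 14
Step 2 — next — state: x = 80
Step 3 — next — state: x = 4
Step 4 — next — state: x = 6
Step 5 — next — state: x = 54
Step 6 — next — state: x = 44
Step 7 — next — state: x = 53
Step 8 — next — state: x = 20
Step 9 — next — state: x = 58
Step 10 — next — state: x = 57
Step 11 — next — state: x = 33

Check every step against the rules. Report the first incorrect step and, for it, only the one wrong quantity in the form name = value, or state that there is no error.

step 1, x = 15

1. x = (24*77 + 76) mod 83 = 15 (this is not what the trace shows)
First deviation found at step 1; the corrected entry is x = 15.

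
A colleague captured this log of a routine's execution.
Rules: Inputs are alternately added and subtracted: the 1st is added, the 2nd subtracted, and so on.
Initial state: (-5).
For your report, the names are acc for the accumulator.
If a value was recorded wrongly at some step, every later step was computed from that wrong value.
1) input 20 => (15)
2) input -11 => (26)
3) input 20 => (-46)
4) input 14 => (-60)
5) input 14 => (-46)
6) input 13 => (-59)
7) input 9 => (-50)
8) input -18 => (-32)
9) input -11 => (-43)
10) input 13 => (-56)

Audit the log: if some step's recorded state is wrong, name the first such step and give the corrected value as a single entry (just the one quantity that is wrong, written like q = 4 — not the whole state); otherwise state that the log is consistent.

step 3, acc = 46

Recomputing the run from the initial state:
step 1: acc = 15
step 2: acc = 26
step 3: acc = 46
step 4: acc = 32
step 5: acc = 46
step 6: acc = 33
step 7: acc = 42
step 8: acc = 60
step 9: acc = 49
step 10: acc = 36
The first disagreement with the log is at step 3, where the value should be acc = 46.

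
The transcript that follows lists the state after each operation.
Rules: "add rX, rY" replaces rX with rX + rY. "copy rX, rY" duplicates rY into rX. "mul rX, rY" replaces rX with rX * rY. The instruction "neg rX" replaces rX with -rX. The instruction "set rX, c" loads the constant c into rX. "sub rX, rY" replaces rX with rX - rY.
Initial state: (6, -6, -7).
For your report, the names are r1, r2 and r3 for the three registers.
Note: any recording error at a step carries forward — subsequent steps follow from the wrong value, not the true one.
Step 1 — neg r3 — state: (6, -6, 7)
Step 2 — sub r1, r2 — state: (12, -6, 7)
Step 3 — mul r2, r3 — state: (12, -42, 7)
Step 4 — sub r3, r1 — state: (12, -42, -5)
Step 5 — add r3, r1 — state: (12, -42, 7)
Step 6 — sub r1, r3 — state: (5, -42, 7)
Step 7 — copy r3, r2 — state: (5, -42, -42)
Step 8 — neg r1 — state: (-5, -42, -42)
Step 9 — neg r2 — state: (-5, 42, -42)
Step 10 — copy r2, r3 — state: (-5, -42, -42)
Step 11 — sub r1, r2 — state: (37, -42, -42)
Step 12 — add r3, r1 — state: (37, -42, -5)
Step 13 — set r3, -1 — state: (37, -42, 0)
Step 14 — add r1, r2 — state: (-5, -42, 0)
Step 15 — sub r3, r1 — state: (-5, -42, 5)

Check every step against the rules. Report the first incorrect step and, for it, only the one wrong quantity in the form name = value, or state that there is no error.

1. r3 = -(-7) = 7 (same as recorded)
2. r1 = 6 - -6 = 12 (verified)
3. r2 = -6 * 7 = -42 (exactly as logged)
4. r3 = 7 - 12 = -5 (matches)
5. r3 = -5 + 12 = 7 (no discrepancy)
6. r1 = 12 - 7 = 5 (confirmed correct)
7. r3 = -42 (consistent with the transcript)
8. r1 = -(5) = -5 (verified)
9. r2 = -(-42) = 42 (verified)
10. r2 = -42 (same as recorded)
11. r1 = -5 - -42 = 37 (consistent with the transcript)
12. r3 = -42 + 37 = -5 (same as recorded)
13. r3 = -1 (the transcript disagrees here)
First deviation found at step 13; the corrected entry is r3 = -1.

step 13, r3 = -1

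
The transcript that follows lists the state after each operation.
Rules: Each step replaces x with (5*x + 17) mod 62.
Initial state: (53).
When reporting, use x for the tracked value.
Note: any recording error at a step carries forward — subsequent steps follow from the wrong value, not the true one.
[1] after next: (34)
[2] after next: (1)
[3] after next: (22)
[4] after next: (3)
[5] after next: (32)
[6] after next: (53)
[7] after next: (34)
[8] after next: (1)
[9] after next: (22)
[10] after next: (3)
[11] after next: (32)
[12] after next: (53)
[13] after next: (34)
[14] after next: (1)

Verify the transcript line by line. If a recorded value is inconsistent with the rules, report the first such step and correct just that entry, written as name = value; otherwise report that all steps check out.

Step 1: x = (5*53 + 17) mod 62 = 34 — exactly as logged.
Step 2: x = (5*34 + 17) mod 62 = 1 — checks out.
Step 3: x = (5*1 + 17) mod 62 = 22 — in agreement.
Step 4: x = (5*22 + 17) mod 62 = 3 — same as recorded.
Step 5: x = (5*3 + 17) mod 62 = 32 — exactly as logged.
Step 6: x = (5*32 + 17) mod 62 = 53 — no discrepancy.
Step 7: x = (5*53 + 17) mod 62 = 34 — no discrepancy.
Step 8: x = (5*34 + 17) mod 62 = 1 — checks out.
Step 9: x = (5*1 + 17) mod 62 = 22 — consistent with the transcript.
Step 10: x = (5*22 + 17) mod 62 = 3 — exactly as logged.
Step 11: x = (5*3 + 17) mod 62 = 32 — exactly as logged.
Step 12: x = (5*32 + 17) mod 62 = 53 — exactly as logged.
Step 13: x = (5*53 + 17) mod 62 = 34 — verified.
Step 14: x = (5*34 + 17) mod 62 = 1 — no discrepancy.
All entries verified; no error found.

no error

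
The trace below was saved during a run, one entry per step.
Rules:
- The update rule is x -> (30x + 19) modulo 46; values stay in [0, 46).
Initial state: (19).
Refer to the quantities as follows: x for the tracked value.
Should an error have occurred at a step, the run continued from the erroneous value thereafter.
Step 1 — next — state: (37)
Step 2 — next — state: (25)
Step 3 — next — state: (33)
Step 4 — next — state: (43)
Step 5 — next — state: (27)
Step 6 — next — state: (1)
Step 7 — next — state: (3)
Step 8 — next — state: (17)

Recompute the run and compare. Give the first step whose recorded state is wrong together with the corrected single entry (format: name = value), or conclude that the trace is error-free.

step 5, x = 21

Recomputing the run from the initial state:
step 1: x = 37
step 2: x = 25
step 3: x = 33
step 4: x = 43
step 5: x = 21
step 6: x = 5
step 7: x = 31
step 8: x = 29
The first disagreement with the trace is at step 5, where the value should be x = 21.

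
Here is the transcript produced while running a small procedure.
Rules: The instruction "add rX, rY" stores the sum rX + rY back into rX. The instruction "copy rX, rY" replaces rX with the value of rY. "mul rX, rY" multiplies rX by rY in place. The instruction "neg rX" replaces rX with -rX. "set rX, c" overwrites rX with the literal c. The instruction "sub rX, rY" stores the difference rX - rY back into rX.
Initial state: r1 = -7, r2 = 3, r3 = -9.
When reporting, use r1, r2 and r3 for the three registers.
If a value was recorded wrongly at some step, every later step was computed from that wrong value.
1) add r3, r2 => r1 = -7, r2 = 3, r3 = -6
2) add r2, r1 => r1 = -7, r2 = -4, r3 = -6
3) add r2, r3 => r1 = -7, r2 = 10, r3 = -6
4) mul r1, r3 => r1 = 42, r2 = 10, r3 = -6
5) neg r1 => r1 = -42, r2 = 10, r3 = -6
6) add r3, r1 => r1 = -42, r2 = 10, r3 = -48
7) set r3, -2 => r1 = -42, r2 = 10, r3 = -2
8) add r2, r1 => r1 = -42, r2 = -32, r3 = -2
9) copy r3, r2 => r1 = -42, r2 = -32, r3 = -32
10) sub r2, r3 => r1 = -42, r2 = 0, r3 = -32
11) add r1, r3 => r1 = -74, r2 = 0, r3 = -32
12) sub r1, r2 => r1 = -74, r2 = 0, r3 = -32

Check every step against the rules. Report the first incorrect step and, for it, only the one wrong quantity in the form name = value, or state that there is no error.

Step 1: r3 = -9 + 3 = -6 — consistent with the transcript.
Step 2: r2 = 3 + -7 = -4 — agrees with the transcript.
Step 3: r2 = -4 + -6 = -10 — a discrepancy with the transcript.
So the first discrepancy is step 3, where the right value is r2 = -10.

step 3, r2 = -10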